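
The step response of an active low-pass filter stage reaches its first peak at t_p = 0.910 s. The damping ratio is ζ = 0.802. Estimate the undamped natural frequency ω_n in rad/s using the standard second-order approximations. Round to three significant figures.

Peak time t_p = π/ω_d, so ω_d = π/t_p = π/0.910 = 3.45 rad/s.
ω_n = ω_d/√(1−ζ²) = 3.45/√0.357 = 5.78 rad/s.

ω_n ≈ 5.78 rad/s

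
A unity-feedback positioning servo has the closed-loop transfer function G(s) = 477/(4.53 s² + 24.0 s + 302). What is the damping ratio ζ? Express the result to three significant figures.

ζ ≈ 0.324

Dividing through by 4.53: denominator becomes s² + 5.298 s + 66.67.
So ω_n = √66.67 = 8.16 rad/s and ζ = 5.298/(2·8.16) = 0.324.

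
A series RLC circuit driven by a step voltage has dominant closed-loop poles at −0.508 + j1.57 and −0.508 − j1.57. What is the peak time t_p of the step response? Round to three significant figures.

t_p = π/ω_d with ω_d = 1.57 (the imaginary part), so t_p = 2.00 s.

t_p ≈ 2.00 s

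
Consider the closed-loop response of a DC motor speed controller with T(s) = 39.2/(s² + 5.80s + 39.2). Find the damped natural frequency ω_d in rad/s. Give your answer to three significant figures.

ω_n = √39.2 = 6.26 rad/s; ζ = 5.80/(2·6.26) = 0.463.
ω_d = ω_n√(1−ζ²) = 5.55 rad/s.

ω_d ≈ 5.55 rad/s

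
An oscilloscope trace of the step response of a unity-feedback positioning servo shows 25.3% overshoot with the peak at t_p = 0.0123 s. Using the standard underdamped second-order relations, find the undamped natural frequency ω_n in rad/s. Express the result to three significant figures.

ω_n ≈ 279 rad/s

The overshoot fixes ζ = −ln(OS)/√(π²+ln²(OS)) = 0.401.
t_p = π/ω_d ⇒ ω_d = 255 rad/s; then ω_n = ω_d/√(1−ζ²) = 279 rad/s.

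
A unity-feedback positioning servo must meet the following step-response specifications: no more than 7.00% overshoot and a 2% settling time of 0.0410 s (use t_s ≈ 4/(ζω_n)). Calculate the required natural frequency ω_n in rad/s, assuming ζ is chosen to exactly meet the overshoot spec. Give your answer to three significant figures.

Inverting the overshoot relation: ζ = |ln 0.0700|/√(π² + ln²0.0700) = 0.646.
Then ω_n = 4/(ζ t_s) = 4/(0.646 × 0.0410) = 151 rad/s.

ω_n ≈ 151 rad/s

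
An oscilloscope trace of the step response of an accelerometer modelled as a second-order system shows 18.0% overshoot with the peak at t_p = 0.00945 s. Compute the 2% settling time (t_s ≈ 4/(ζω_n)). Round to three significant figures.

From the overshoot, ζ = −ln(OS)/√(π²+ln²(OS)) = 0.479.
From t_p = π/ω_d, ω_d = π/0.00945 = 332 rad/s, so ω_n = ω_d/√(1−ζ²) = 379 rad/s.
t_s ≈ 4/(ζω_n) = 4/(0.479·379) = 0.0220 s.

t_s ≈ 0.0220 s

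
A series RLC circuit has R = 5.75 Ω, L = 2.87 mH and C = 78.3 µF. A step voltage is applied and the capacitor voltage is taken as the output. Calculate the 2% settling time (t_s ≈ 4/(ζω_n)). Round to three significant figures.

For a series RLC circuit (capacitor voltage as output), ω_n = 1/√(LC) = 1/√(2.87 mH · 78.3 µF) = 2110 rad/s.
ζ = (R/2)·√(C/L) = (5.75/2)·√(78.3 µF/2.87 mH) = 0.475.
t_s ≈ 4/(ζω_n) = 0.00399 s.

t_s ≈ 0.00399 s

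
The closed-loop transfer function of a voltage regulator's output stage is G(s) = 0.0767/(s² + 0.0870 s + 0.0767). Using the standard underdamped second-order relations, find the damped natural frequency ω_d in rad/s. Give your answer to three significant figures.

Matching coefficients with s² + 2ζω_n s + ω_n² gives ω_n² = 0.0767 ⇒ ω_n = 0.277 rad/s, and ζ = 0.0870/(2ω_n) = 0.157.
ω_d = 0.277·√(1 − 0.157²) = 0.274 rad/s.

ω_d ≈ 0.274 rad/s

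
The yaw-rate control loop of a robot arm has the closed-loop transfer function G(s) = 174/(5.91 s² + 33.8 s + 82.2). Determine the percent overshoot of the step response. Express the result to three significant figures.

Dividing through by 5.91: denominator becomes s² + 5.719 s + 13.91.
So ω_n = √13.91 = 3.73 rad/s and ζ = 5.719/(2·3.73) = 0.767.
%OS = 100 e^{−πζ/√(1−ζ²)} with ζ = 0.767 gives 2.35%.

%OS ≈ 2.35%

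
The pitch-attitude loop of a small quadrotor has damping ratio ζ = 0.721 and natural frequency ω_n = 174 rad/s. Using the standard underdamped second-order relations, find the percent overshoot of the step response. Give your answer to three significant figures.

%OS ≈ 3.81%

For an underdamped second-order system, %OS = 100·exp(−πζ/√(1−ζ²)).
πζ/√(1−ζ²) = π·0.721/√(1−0.520) = 3.269, so %OS = 100·e^(−3.269) = 3.81%.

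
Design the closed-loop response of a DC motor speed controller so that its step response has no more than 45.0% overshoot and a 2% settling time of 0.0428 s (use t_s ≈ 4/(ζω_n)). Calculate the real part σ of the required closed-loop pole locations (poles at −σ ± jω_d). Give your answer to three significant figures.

The settling-time spec alone fixes σ = ζω_n = 4/t_s = 4/0.0428 = 93.5.
(Overshoot then fixes ζ = 0.246 and hence ω_d = σ·√(1−ζ²)/ζ = 368 rad/s.)

σ ≈ 93.5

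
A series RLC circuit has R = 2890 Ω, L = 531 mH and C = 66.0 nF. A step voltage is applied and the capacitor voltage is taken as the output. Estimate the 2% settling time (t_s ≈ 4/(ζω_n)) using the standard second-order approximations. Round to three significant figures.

For a series RLC circuit (capacitor voltage as output), ω_n = 1/√(LC) = 1/√(531 mH · 66.0 nF) = 5340 rad/s.
ζ = (R/2)·√(C/L) = (2890/2)·√(66.0 nF/531 mH) = 0.509.
t_s ≈ 4/(ζω_n) = 0.00147 s.

t_s ≈ 0.00147 s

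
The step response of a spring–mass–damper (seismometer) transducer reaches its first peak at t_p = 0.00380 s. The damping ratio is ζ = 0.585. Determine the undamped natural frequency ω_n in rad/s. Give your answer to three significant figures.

Peak time t_p = π/ω_d, so ω_d = π/t_p = π/0.00380 = 827 rad/s.
ω_n = ω_d/√(1−ζ²) = 827/√0.658 = 1020 rad/s.

ω_n ≈ 1020 rad/s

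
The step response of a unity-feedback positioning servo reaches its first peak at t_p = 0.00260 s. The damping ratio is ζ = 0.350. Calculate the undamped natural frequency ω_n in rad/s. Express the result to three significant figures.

Peak time t_p = π/ω_d, so ω_d = π/t_p = π/0.00260 = 1210 rad/s.
ω_n = ω_d/√(1−ζ²) = 1210/√0.878 = 1290 rad/s.

ω_n ≈ 1290 rad/s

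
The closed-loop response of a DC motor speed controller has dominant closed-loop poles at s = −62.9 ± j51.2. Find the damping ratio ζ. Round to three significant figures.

|pole| = ω_n = √(62.9² + 51.2²) = 81.1 rad/s; ζ = cos θ = σ/ω_n = 0.776.

ζ ≈ 0.776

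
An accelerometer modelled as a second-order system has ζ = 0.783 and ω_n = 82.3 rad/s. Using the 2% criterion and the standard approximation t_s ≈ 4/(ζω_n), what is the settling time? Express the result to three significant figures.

t_s ≈ 4/(ζω_n) = 4/(0.783 × 82.3) = 0.0621 s.

t_s ≈ 0.0621 s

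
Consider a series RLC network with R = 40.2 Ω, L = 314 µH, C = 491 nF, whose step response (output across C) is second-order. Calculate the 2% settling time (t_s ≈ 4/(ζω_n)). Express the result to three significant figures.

t_s ≈ 0.0000625 s

For a series RLC circuit (capacitor voltage as output), ω_n = 1/√(LC) = 1/√(314 µH · 491 nF) = 80500 rad/s.
ζ = (R/2)·√(C/L) = (40.2/2)·√(491 nF/314 µH) = 0.795.
t_s ≈ 4/(ζω_n) = 0.0000625 s.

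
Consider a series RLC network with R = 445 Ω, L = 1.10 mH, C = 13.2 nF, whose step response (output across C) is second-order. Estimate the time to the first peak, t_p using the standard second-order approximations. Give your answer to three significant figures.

t_p ≈ 0.0000188 s

For a series RLC circuit (capacitor voltage as output), ω_n = 1/√(LC) = 1/√(1.10 mH · 13.2 nF) = 262000 rad/s.
ζ = (R/2)·√(C/L) = (445/2)·√(13.2 nF/1.10 mH) = 0.771.
ω_d = 262000·√(1 − 0.771²) = 167000 rad/s. t_p = π/ω_d = 0.0000188 s.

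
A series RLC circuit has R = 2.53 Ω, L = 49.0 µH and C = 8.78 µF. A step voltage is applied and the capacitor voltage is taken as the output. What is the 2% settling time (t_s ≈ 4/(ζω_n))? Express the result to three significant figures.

For a series RLC circuit (capacitor voltage as output), ω_n = 1/√(LC) = 1/√(49.0 µH · 8.78 µF) = 48200 rad/s.
ζ = (R/2)·√(C/L) = (2.53/2)·√(8.78 µF/49.0 µH) = 0.535.
t_s ≈ 4/(ζω_n) = 0.000155 s.

t_s ≈ 0.000155 s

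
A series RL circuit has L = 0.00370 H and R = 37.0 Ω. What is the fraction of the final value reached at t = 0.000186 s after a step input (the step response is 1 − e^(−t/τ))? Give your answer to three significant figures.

y/y_∞ ≈ 0.844

τ = L/R = 0.00370/37.0 = 0.000100 s.
y(t)/y_∞ = 1 − e^(−t/τ) = 1 − e^(−0.000186/0.000100) = 1 − e^(−1.86) = 0.844.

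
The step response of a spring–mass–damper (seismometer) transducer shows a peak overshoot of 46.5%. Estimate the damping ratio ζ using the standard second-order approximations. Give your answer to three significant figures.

ζ ≈ 0.237

Inverting the overshoot relation: ζ = |ln 0.465|/√(π² + ln²0.465) = 0.237.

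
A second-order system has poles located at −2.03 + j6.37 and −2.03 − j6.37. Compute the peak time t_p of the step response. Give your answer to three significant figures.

t_p ≈ 0.493 s

t_p = π/ω_d with ω_d = 6.37 (the imaginary part), so t_p = 0.493 s.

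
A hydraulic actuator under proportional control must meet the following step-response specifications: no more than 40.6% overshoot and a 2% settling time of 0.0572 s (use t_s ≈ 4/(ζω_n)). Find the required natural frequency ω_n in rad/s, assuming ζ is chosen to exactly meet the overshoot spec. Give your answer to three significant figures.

ω_n ≈ 254 rad/s

ζ = −ln(OS)/√(π² + (ln OS)²). With OS = 0.406, ln OS = −0.9014 and ζ = 0.9014/3.268 = 0.276.
From t_s ≈ 4/(ζω_n): ω_n = 4/(ζ·t_s) = 4/(0.276·0.0572) = 254 rad/s.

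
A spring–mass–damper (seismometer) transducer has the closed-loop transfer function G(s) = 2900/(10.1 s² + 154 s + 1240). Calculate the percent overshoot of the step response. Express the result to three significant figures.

%OS ≈ 5.09%

Dividing through by 10.1: denominator becomes s² + 15.25 s + 122.8.
So ω_n = √122.8 = 11.1 rad/s and ζ = 15.25/(2·11.1) = 0.688.
Overshoot: exp(−π·0.688/√(1−0.688²)) = 0.0509, i.e. 5.09%.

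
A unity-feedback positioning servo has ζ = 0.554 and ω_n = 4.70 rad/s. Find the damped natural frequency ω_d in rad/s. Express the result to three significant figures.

ω_d ≈ 3.91 rad/s

ω_d = ω_n√(1−ζ²) = 4.70·√0.693 = 3.91 rad/s.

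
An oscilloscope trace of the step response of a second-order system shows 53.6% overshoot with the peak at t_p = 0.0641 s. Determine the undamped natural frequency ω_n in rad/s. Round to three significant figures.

From the overshoot, ζ = −ln(OS)/√(π²+ln²(OS)) = 0.195.
From t_p = π/ω_d, ω_d = π/0.0641 = 49.0 rad/s, so ω_n = ω_d/√(1−ζ²) = 50.0 rad/s.

ω_n ≈ 50.0 rad/s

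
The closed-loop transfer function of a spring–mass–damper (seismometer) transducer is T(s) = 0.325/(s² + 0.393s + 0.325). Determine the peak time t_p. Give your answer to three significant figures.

t_p ≈ 5.87 s

Matching coefficients with s² + 2ζω_n s + ω_n² gives ω_n² = 0.325 ⇒ ω_n = 0.570 rad/s, and ζ = 0.393/(2ω_n) = 0.345.
The damped frequency ω_d = ω_n√(1−ζ²) = 0.535 rad/s. Then t_p = π/ω_d = 5.87 s.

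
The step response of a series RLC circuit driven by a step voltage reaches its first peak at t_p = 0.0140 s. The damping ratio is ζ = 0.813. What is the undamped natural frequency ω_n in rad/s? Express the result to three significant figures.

Peak time t_p = π/ω_d, so ω_d = π/t_p = π/0.0140 = 224 rad/s.
ω_n = ω_d/√(1−ζ²) = 224/√0.339 = 385 rad/s.

ω_n ≈ 385 rad/s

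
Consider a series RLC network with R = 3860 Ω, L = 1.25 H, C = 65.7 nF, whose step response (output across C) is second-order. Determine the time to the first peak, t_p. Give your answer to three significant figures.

t_p ≈ 0.00100 s

For a series RLC circuit (capacitor voltage as output), ω_n = 1/√(LC) = 1/√(1.25 H · 65.7 nF) = 3490 rad/s.
ζ = (R/2)·√(C/L) = (3860/2)·√(65.7 nF/1.25 H) = 0.442.
ω_d = ω_n√(1−ζ²) = 3130 rad/s. t_p = π/ω_d = 0.00100 s.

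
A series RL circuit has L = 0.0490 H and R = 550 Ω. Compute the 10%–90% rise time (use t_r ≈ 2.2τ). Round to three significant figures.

τ = L/R = 0.0490/550 = 0.0000891 s.
t_r ≈ 2.2τ = 0.000196 s.

t_r ≈ 0.000196 s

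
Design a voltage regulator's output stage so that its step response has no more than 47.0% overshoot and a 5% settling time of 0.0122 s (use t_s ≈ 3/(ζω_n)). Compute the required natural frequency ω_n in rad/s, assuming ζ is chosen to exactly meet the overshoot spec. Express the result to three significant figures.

From %OS = 100·exp(−πζ/√(1−ζ²)), invert to get ζ = −ln(OS)/√(π² + ln²(OS)) with OS = 0.470.
−ln 0.470 = 0.7550, so ζ = 0.7550/√(π² + 0.5701) = 0.234.
From t_s ≈ 3/(ζω_n): ω_n = 3/(ζ·t_s) = 3/(0.234·0.0122) = 1050 rad/s.

ω_n ≈ 1050 rad/s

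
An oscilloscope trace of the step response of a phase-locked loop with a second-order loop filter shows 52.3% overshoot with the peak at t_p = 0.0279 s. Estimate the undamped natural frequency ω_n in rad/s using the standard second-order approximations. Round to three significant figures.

ω_n ≈ 115 rad/s

From the overshoot, ζ = −ln(OS)/√(π²+ln²(OS)) = 0.202.
t_p = π/ω_d ⇒ ω_d = 113 rad/s; then ω_n = ω_d/√(1−ζ²) = 115 rad/s.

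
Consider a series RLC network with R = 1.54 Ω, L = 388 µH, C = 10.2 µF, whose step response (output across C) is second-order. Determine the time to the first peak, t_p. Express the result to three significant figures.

For a series RLC circuit (capacitor voltage as output), ω_n = 1/√(LC) = 1/√(388 µH · 10.2 µF) = 15900 rad/s.
ζ = (R/2)·√(C/L) = (1.54/2)·√(10.2 µF/388 µH) = 0.125.
The damped frequency ω_d = ω_n√(1−ζ²) = 15800 rad/s. t_p = π/ω_d = 0.000199 s.

t_p ≈ 0.000199 s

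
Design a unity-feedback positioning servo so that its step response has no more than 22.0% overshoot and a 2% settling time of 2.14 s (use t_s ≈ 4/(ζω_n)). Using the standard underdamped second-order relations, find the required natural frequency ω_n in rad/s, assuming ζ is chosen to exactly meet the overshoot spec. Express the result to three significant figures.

ζ = −ln(OS)/√(π² + (ln OS)²). With OS = 0.220, ln OS = −1.514 and ζ = 1.514/3.487 = 0.434.
Then ω_n = 4/(ζ t_s) = 4/(0.434 × 2.14) = 4.31 rad/s.

ω_n ≈ 4.31 rad/s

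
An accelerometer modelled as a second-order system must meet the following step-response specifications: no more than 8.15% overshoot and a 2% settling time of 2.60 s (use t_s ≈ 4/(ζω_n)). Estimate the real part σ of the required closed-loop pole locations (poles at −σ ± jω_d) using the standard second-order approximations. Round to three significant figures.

σ ≈ 1.54

The settling-time spec alone fixes σ = ζω_n = 4/t_s = 4/2.60 = 1.54.
(Overshoot then fixes ζ = 0.624 and hence ω_d = σ·√(1−ζ²)/ζ = 1.93 rad/s.)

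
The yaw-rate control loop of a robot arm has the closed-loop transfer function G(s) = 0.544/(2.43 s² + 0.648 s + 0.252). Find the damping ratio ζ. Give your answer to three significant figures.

Dividing through by 2.43: denominator becomes s² + 0.2667 s + 0.1037.
So ω_n = √0.1037 = 0.322 rad/s and ζ = 0.2667/(2·0.322) = 0.414.

ζ ≈ 0.414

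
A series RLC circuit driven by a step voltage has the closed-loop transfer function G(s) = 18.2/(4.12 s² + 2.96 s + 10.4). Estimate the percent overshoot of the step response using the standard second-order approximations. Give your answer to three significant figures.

Dividing through by 4.12: denominator becomes s² + 0.7184 s + 2.524.
So ω_n = √2.524 = 1.59 rad/s and ζ = 0.7184/(2·1.59) = 0.226.
%OS = 100·exp(−πζ/√(1−ζ²)) = 48.2%.

%OS ≈ 48.2%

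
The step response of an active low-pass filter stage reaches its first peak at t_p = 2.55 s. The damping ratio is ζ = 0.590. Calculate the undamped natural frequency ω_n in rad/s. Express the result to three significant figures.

Peak time t_p = π/ω_d, so ω_d = π/t_p = π/2.55 = 1.23 rad/s.
ω_n = ω_d/√(1−ζ²) = 1.23/√0.652 = 1.53 rad/s.

ω_n ≈ 1.53 rad/s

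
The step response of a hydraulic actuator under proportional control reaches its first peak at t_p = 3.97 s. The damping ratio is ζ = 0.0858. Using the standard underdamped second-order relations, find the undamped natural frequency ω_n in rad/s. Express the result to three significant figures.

Peak time t_p = π/ω_d, so ω_d = π/t_p = π/3.97 = 0.791 rad/s.
ω_n = ω_d/√(1−ζ²) = 0.791/√0.993 = 0.794 rad/s.

ω_n ≈ 0.794 rad/s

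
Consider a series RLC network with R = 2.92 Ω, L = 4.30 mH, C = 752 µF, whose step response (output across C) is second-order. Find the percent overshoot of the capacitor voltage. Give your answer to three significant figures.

For a series RLC circuit (capacitor voltage as output), ω_n = 1/√(LC) = 1/√(4.30 mH · 752 µF) = 556 rad/s.
ζ = (R/2)·√(C/L) = (2.92/2)·√(752 µF/4.30 mH) = 0.611.
%OS = 100 e^{−πζ/√(1−ζ²)} with ζ = 0.611 gives 8.87%.

%OS ≈ 8.87%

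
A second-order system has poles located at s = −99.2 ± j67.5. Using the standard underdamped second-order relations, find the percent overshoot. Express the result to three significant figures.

|pole| = ω_n = √(99.2² + 67.5²) = 120 rad/s; ζ = cos θ = σ/ω_n = 0.827.
%OS = 100 e^{−πζ/√(1−ζ²)} with ζ = 0.827 gives 0.988%.

%OS ≈ 0.988%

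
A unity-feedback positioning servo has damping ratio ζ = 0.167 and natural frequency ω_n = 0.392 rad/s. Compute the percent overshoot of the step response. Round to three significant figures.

%OS ≈ 58.7%

For an underdamped second-order system, %OS = 100·exp(−πζ/√(1−ζ²)).
πζ/√(1−ζ²) = π·0.167/√(1−0.0279) = 0.5321, so %OS = 100·e^(−0.5321) = 58.7%.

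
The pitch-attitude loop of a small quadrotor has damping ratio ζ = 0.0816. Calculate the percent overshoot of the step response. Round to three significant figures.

For an underdamped second-order system, %OS = 100·exp(−πζ/√(1−ζ²)).
πζ/√(1−ζ²) = π·0.0816/√(1−0.00666) = 0.2572, so %OS = 100·e^(−0.2572) = 77.3%.

%OS ≈ 77.3%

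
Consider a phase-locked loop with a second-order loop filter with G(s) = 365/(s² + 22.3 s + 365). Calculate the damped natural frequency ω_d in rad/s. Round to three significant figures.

Comparing the denominator to s² + 2ζω_n s + ω_n²: ω_n = √365 = 19.1 rad/s, and 2ζω_n = 22.3 so ζ = 22.3/(2·19.1) = 0.584.
ω_d = ω_n√(1−ζ²) = 15.5 rad/s.

ω_d ≈ 15.5 rad/s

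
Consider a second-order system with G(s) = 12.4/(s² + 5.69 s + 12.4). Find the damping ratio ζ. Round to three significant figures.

Matching coefficients with s² + 2ζω_n s + ω_n² gives ω_n² = 12.4 ⇒ ω_n = 3.52 rad/s, and ζ = 5.69/(2ω_n) = 0.808.

ζ ≈ 0.808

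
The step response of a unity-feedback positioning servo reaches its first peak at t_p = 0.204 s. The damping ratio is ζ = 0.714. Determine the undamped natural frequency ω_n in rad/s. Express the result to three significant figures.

Peak time t_p = π/ω_d, so ω_d = π/t_p = π/0.204 = 15.4 rad/s.
ω_n = ω_d/√(1−ζ²) = 15.4/√0.490 = 22.0 rad/s.

ω_n ≈ 22.0 rad/s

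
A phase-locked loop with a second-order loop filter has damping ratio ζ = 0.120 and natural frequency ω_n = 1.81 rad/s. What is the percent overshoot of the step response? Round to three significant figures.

%OS ≈ 68.4%

For an underdamped second-order system, %OS = 100·exp(−πζ/√(1−ζ²)).
πζ/√(1−ζ²) = π·0.120/√(1−0.0144) = 0.3797, so %OS = 100·e^(−0.3797) = 68.4%.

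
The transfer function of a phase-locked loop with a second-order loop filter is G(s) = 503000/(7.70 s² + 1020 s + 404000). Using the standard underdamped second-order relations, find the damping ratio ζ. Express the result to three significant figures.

Dividing through by 7.70: denominator becomes s² + 132.5 s + 52470.
So ω_n = √52470 = 229 rad/s and ζ = 132.5/(2·229) = 0.289.

ζ ≈ 0.289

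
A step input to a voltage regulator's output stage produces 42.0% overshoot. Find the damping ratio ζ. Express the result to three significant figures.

Inverting the overshoot relation: ζ = |ln 0.420|/√(π² + ln²0.420) = 0.266.

ζ ≈ 0.266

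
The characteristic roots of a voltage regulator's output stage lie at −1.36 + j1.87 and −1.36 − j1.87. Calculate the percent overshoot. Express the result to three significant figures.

%OS ≈ 10.2%

|pole| = ω_n = √(1.36² + 1.87²) = 2.31 rad/s; ζ = cos θ = σ/ω_n = 0.588.
Overshoot: exp(−π·0.588/√(1−0.588²)) = 0.102, i.e. 10.2%.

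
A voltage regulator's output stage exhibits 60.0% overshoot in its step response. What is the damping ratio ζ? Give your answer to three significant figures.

ζ ≈ 0.160

From %OS = 100·exp(−πζ/√(1−ζ²)), invert to get ζ = −ln(OS)/√(π² + ln²(OS)) with OS = 0.600.
−ln 0.600 = 0.5108, so ζ = 0.5108/√(π² + 0.2609) = 0.160.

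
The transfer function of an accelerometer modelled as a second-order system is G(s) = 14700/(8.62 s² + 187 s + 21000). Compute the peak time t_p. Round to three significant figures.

t_p ≈ 0.0652 s

Dividing through by 8.62: denominator becomes s² + 21.69 s + 2436.
So ω_n = √2436 = 49.4 rad/s and ζ = 21.69/(2·49.4) = 0.220.
The damped frequency ω_d = ω_n√(1−ζ²) = 48.2 rad/s. t_p = π/ω_d = 0.0652 s.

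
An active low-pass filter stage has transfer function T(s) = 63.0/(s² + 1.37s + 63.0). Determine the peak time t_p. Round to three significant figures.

t_p ≈ 0.397 s

Matching coefficients with s² + 2ζω_n s + ω_n² gives ω_n² = 63.0 ⇒ ω_n = 7.94 rad/s, and ζ = 1.37/(2ω_n) = 0.0863.
ω_d = ω_n√(1−ζ²) = 7.91 rad/s. Then t_p = π/ω_d = 0.397 s.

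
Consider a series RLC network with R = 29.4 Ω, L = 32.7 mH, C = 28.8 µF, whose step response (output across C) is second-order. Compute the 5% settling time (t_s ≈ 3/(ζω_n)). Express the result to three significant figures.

For a series RLC circuit (capacitor voltage as output), ω_n = 1/√(LC) = 1/√(32.7 mH · 28.8 µF) = 1030 rad/s.
ζ = (R/2)·√(C/L) = (29.4/2)·√(28.8 µF/32.7 mH) = 0.436.
t_s ≈ 3/(ζω_n) = 0.00667 s.

t_s ≈ 0.00667 s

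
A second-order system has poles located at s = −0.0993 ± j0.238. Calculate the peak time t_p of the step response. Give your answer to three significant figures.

t_p = π/ω_d with ω_d = 0.238 (the imaginary part), so t_p = 13.2 s.

t_p ≈ 13.2 s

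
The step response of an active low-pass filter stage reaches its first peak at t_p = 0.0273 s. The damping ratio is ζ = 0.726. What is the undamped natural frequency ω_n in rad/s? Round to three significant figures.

ω_n ≈ 167 rad/s

Peak time t_p = π/ω_d, so ω_d = π/t_p = π/0.0273 = 115 rad/s.
ω_n = ω_d/√(1−ζ²) = 115/√0.473 = 167 rad/s.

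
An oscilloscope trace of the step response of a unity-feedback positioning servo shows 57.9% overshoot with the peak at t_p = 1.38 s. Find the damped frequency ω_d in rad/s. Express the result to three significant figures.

t_p = π/ω_d, so ω_d = π/1.38 = 2.28 rad/s.

ω_d ≈ 2.28 rad/s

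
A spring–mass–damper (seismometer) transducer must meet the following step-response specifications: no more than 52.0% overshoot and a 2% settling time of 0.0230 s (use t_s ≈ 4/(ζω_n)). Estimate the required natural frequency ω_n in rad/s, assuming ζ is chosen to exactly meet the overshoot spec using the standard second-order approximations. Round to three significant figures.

From %OS = 100·exp(−πζ/√(1−ζ²)), invert to get ζ = −ln(OS)/√(π² + ln²(OS)) with OS = 0.520.
−ln 0.520 = 0.6539, so ζ = 0.6539/√(π² + 0.4276) = 0.204.
Then ω_n = 4/(ζ t_s) = 4/(0.204 × 0.0230) = 853 rad/s.

ω_n ≈ 853 rad/s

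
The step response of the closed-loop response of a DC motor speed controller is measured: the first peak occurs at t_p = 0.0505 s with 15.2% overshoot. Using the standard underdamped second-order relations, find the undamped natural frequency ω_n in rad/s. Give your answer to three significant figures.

From the overshoot, ζ = −ln(OS)/√(π²+ln²(OS)) = 0.514.
t_p = π/ω_d ⇒ ω_d = 62.2 rad/s; then ω_n = ω_d/√(1−ζ²) = 72.5 rad/s.

ω_n ≈ 72.5 rad/s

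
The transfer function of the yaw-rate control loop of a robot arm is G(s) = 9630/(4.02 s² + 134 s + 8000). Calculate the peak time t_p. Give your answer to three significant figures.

Dividing through by 4.02: denominator becomes s² + 33.33 s + 1990.
So ω_n = √1990 = 44.6 rad/s and ζ = 33.33/(2·44.6) = 0.374.
The damped frequency ω_d = ω_n√(1−ζ²) = 41.4 rad/s. t_p = π/ω_d = 0.0759 s.

t_p ≈ 0.0759 s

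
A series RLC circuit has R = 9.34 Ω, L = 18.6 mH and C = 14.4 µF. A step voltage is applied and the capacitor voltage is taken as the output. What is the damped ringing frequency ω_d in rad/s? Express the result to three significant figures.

For a series RLC circuit (capacitor voltage as output), ω_n = 1/√(LC) = 1/√(18.6 mH · 14.4 µF) = 1930 rad/s.
ζ = (R/2)·√(C/L) = (9.34/2)·√(14.4 µF/18.6 mH) = 0.130.
ω_d = 1930·√(1 − 0.130²) = 1920 rad/s.

ω_d ≈ 1920 rad/s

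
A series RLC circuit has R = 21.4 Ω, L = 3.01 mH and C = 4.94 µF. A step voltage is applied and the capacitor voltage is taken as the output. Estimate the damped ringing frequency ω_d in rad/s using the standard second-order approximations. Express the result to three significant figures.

ω_d ≈ 7390 rad/s

For a series RLC circuit (capacitor voltage as output), ω_n = 1/√(LC) = 1/√(3.01 mH · 4.94 µF) = 8200 rad/s.
ζ = (R/2)·√(C/L) = (21.4/2)·√(4.94 µF/3.01 mH) = 0.433.
ω_d = ω_n√(1−ζ²) = 7390 rad/s.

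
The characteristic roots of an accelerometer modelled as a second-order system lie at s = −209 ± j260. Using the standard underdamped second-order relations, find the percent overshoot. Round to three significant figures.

With σ = 209, ω_d = 260: ω_n = √(σ²+ω_d²) = 334 rad/s, ζ = σ/ω_n = 0.627.
%OS = 100·exp(−πζ/√(1−ζ²)) = 8.00%.

%OS ≈ 8.00%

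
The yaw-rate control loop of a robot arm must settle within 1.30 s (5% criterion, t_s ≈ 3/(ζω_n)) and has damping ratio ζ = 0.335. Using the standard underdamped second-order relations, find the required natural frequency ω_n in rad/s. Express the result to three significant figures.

Rearranging t_s ≈ 3/(ζω_n) gives ω_n = 3/(ζ·t_s) = 3/(0.335 × 1.30) = 6.89 rad/s.

ω_n ≈ 6.89 rad/s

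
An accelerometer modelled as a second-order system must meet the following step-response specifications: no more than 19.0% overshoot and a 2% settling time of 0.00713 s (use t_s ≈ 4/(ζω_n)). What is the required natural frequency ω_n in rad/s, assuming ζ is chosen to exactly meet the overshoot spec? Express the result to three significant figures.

Inverting the overshoot relation: ζ = |ln 0.190|/√(π² + ln²0.190) = 0.467.
Then ω_n = 4/(ζ t_s) = 4/(0.467 × 0.00713) = 1200 rad/s.

ω_n ≈ 1200 rad/s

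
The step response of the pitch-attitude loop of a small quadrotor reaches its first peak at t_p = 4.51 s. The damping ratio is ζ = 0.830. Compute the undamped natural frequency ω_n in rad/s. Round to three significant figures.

ω_n ≈ 1.25 rad/s

Peak time t_p = π/ω_d, so ω_d = π/t_p = π/4.51 = 0.697 rad/s.
ω_n = ω_d/√(1−ζ²) = 0.697/√0.311 = 1.25 rad/s.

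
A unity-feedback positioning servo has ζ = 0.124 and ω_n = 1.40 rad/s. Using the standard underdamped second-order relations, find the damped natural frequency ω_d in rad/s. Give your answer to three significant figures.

ω_d ≈ 1.39 rad/s

ω_d = ω_n√(1−ζ²) = 1.40·√0.985 = 1.39 rad/s.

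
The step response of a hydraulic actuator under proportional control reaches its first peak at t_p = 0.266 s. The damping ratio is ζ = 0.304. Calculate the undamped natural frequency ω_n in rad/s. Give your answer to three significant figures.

Peak time t_p = π/ω_d, so ω_d = π/t_p = π/0.266 = 11.8 rad/s.
ω_n = ω_d/√(1−ζ²) = 11.8/√0.908 = 12.4 rad/s.

ω_n ≈ 12.4 rad/s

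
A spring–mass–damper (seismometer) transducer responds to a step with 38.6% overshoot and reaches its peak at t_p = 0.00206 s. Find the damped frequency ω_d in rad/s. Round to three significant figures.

ω_d ≈ 1530 rad/s

t_p = π/ω_d, so ω_d = π/0.00206 = 1530 rad/s.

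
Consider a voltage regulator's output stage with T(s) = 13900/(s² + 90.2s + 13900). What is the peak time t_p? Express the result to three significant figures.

Comparing the denominator to s² + 2ζω_n s + ω_n²: ω_n = √13900 = 118 rad/s, and 2ζω_n = 90.2 so ζ = 90.2/(2·118) = 0.383.
ω_d = ω_n√(1−ζ²) = 109 rad/s. Then t_p = π/ω_d = 0.0288 s.

t_p ≈ 0.0288 s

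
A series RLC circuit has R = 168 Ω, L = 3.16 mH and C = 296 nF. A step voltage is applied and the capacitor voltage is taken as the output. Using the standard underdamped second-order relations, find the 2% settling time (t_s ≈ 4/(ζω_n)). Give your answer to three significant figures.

t_s ≈ 0.000150 s

For a series RLC circuit (capacitor voltage as output), ω_n = 1/√(LC) = 1/√(3.16 mH · 296 nF) = 32700 rad/s.
ζ = (R/2)·√(C/L) = (168/2)·√(296 nF/3.16 mH) = 0.813.
t_s ≈ 4/(ζω_n) = 0.000150 s.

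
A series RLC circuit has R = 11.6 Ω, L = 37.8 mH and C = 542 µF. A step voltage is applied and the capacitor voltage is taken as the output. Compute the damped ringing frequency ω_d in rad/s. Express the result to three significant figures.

ω_d ≈ 159 rad/s

For a series RLC circuit (capacitor voltage as output), ω_n = 1/√(LC) = 1/√(37.8 mH · 542 µF) = 221 rad/s.
ζ = (R/2)·√(C/L) = (11.6/2)·√(542 µF/37.8 mH) = 0.695.
The damped frequency ω_d = ω_n√(1−ζ²) = 159 rad/s.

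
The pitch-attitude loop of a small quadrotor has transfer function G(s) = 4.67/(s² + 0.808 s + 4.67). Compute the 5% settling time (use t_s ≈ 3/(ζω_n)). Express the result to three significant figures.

t_s ≈ 7.43 s

ω_n = √4.67 = 2.16 rad/s; ζ = 0.808/(2·2.16) = 0.187.
t_s ≈ 3/(ζω_n) = 3/(0.187·2.16) = 7.43 s.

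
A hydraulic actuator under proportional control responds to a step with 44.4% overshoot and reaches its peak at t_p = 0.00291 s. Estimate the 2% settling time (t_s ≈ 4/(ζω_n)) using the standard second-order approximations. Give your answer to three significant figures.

ζ from %OS: ζ = |ln 0.444|/√(π²+ln²0.444) = 0.250.
t_p = π/ω_d ⇒ ω_d = 1080 rad/s; then ω_n = ω_d/√(1−ζ²) = 1120 rad/s.
t_s ≈ 4/(ζω_n) = 4/(0.250·1120) = 0.0143 s.

t_s ≈ 0.0143 s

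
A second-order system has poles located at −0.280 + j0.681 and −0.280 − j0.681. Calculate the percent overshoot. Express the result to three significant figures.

|pole| = ω_n = √(0.280² + 0.681²) = 0.736 rad/s; ζ = cos θ = σ/ω_n = 0.380.
%OS = 100·exp(−πζ/√(1−ζ²)) = 27.5%.

%OS ≈ 27.5%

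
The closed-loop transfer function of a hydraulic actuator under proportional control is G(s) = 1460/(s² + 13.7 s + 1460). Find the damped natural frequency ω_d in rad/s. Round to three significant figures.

ω_n = √1460 = 38.2 rad/s; ζ = 13.7/(2·38.2) = 0.179.
The damped frequency ω_d = ω_n√(1−ζ²) = 37.6 rad/s.

ω_d ≈ 37.6 rad/s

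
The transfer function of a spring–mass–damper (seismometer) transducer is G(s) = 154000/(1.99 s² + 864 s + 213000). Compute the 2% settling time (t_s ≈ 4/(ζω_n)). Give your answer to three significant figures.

t_s ≈ 0.0184 s

Dividing through by 1.99: denominator becomes s² + 434.2 s + 107000.
So ω_n = √107000 = 327 rad/s and ζ = 434.2/(2·327) = 0.664.
t_s ≈ 4/(ζω_n) = 0.0184 s.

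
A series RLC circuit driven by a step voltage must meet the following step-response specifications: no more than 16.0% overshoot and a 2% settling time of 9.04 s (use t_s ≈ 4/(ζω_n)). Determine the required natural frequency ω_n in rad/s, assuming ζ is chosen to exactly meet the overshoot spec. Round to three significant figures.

ω_n ≈ 0.878 rad/s

ζ = −ln(OS)/√(π² + (ln OS)²). With OS = 0.160, ln OS = −1.833 and ζ = 1.833/3.637 = 0.504.
Then ω_n = 4/(ζ t_s) = 4/(0.504 × 9.04) = 0.878 rad/s.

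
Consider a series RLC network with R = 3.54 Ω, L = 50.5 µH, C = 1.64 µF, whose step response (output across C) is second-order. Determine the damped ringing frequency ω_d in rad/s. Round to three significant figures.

For a series RLC circuit (capacitor voltage as output), ω_n = 1/√(LC) = 1/√(50.5 µH · 1.64 µF) = 110000 rad/s.
ζ = (R/2)·√(C/L) = (3.54/2)·√(1.64 µF/50.5 µH) = 0.319.
ω_d = 110000·√(1 − 0.319²) = 104000 rad/s.

ω_d ≈ 104000 rad/s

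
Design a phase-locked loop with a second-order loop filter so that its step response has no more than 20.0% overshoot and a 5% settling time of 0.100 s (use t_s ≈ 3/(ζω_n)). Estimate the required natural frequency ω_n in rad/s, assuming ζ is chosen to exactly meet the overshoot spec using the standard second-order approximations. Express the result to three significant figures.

From %OS = 100·exp(−πζ/√(1−ζ²)), invert to get ζ = −ln(OS)/√(π² + ln²(OS)) with OS = 0.200.
−ln 0.200 = 1.609, so ζ = 1.609/√(π² + 2.590) = 0.456.
From t_s ≈ 3/(ζω_n): ω_n = 3/(ζ·t_s) = 3/(0.456·0.100) = 65.8 rad/s.

ω_n ≈ 65.8 rad/s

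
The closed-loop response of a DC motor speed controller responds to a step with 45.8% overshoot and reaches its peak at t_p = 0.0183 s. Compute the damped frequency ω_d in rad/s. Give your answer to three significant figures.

t_p = π/ω_d, so ω_d = π/0.0183 = 172 rad/s.

ω_d ≈ 172 rad/s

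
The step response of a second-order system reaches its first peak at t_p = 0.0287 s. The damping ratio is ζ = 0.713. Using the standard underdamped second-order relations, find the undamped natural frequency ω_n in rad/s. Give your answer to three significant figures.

ω_n ≈ 156 rad/s

Peak time t_p = π/ω_d, so ω_d = π/t_p = π/0.0287 = 109 rad/s.
ω_n = ω_d/√(1−ζ²) = 109/√0.492 = 156 rad/s.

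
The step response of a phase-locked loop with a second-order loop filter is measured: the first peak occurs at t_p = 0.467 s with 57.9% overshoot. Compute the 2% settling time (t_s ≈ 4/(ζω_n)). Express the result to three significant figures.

t_s ≈ 3.42 s

The overshoot fixes ζ = −ln(OS)/√(π²+ln²(OS)) = 0.171.
t_p = π/ω_d ⇒ ω_d = 6.73 rad/s; then ω_n = ω_d/√(1−ζ²) = 6.83 rad/s.
t_s ≈ 4/(ζω_n) = 4/(0.171·6.83) = 3.42 s.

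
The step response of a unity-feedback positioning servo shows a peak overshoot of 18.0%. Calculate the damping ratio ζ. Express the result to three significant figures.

ζ ≈ 0.479

From %OS = 100·exp(−πζ/√(1−ζ²)), invert to get ζ = −ln(OS)/√(π² + ln²(OS)) with OS = 0.180.
−ln 0.180 = 1.715, so ζ = 1.715/√(π² + 2.941) = 0.479.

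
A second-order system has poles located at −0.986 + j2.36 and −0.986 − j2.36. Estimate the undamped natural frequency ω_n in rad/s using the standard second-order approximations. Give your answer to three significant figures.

The poles are at −σ ± jω_d with σ = 0.986 and ω_d = 2.36, so ω_n = √(σ²+ω_d²) = 2.56 rad/s and ζ = σ/ω_n = 0.386.

ω_n ≈ 2.56 rad/s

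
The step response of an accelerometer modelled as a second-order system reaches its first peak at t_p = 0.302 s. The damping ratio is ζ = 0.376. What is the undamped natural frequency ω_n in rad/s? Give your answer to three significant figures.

ω_n ≈ 11.2 rad/s

Peak time t_p = π/ω_d, so ω_d = π/t_p = π/0.302 = 10.4 rad/s.
ω_n = ω_d/√(1−ζ²) = 10.4/√0.859 = 11.2 rad/s.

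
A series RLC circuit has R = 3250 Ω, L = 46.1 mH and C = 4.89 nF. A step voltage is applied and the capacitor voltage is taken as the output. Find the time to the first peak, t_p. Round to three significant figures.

t_p ≈ 0.0000556 s

For a series RLC circuit (capacitor voltage as output), ω_n = 1/√(LC) = 1/√(46.1 mH · 4.89 nF) = 66600 rad/s.
ζ = (R/2)·√(C/L) = (3250/2)·√(4.89 nF/46.1 mH) = 0.529.
ω_d = ω_n√(1−ζ²) = 56500 rad/s. t_p = π/ω_d = 0.0000556 s.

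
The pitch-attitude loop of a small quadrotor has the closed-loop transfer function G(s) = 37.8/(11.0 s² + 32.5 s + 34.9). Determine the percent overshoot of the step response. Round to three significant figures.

Dividing through by 11.0: denominator becomes s² + 2.955 s + 3.173.
So ω_n = √3.173 = 1.78 rad/s and ζ = 2.955/(2·1.78) = 0.829.
%OS = 100 e^{−πζ/√(1−ζ²)} with ζ = 0.829 gives 0.943%.

%OS ≈ 0.943%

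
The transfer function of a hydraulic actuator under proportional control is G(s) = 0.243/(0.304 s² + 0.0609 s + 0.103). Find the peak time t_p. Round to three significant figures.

t_p ≈ 5.48 s

Dividing through by 0.304: denominator becomes s² + 0.2003 s + 0.3388.
So ω_n = √0.3388 = 0.582 rad/s and ζ = 0.2003/(2·0.582) = 0.172.
ω_d = ω_n√(1−ζ²) = 0.573 rad/s. t_p = π/ω_d = 5.48 s.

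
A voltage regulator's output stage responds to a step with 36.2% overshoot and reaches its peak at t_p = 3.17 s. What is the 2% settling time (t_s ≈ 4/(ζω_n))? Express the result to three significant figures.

From the overshoot, ζ = −ln(OS)/√(π²+ln²(OS)) = 0.308.
t_p = π/ω_d ⇒ ω_d = 0.991 rad/s; then ω_n = ω_d/√(1−ζ²) = 1.04 rad/s.
t_s ≈ 4/(ζω_n) = 4/(0.308·1.04) = 12.5 s.

t_s ≈ 12.5 s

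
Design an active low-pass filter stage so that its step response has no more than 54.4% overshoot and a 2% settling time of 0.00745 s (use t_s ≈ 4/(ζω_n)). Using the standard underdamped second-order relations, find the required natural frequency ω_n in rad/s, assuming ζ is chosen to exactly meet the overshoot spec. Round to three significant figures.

Inverting the overshoot relation: ζ = |ln 0.544|/√(π² + ln²0.544) = 0.190.
Then ω_n = 4/(ζ t_s) = 4/(0.190 × 0.00745) = 2820 rad/s.

ω_n ≈ 2820 rad/s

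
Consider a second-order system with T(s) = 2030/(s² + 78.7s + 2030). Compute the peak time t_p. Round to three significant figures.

Comparing the denominator to s² + 2ζω_n s + ω_n²: ω_n = √2030 = 45.1 rad/s, and 2ζω_n = 78.7 so ζ = 78.7/(2·45.1) = 0.873.
ω_d = ω_n√(1−ζ²) = 21.9 rad/s. Then t_p = π/ω_d = 0.143 s.

t_p ≈ 0.143 s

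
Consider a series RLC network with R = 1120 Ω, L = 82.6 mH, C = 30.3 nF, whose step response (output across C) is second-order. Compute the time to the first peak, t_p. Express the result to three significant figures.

For a series RLC circuit (capacitor voltage as output), ω_n = 1/√(LC) = 1/√(82.6 mH · 30.3 nF) = 20000 rad/s.
ζ = (R/2)·√(C/L) = (1120/2)·√(30.3 nF/82.6 mH) = 0.339.
ω_d = 20000·√(1 − 0.339²) = 18800 rad/s. t_p = π/ω_d = 0.000167 s.

t_p ≈ 0.000167 s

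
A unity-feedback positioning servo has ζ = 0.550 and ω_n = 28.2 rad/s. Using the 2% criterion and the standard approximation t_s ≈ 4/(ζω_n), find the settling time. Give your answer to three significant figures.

t_s ≈ 4/(ζω_n) = 4/(0.550 × 28.2) = 0.258 s.

t_s ≈ 0.258 s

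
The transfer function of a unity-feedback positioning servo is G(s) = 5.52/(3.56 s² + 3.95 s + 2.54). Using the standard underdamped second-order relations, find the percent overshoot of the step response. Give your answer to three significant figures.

%OS ≈ 6.48%

Dividing through by 3.56: denominator becomes s² + 1.110 s + 0.7135.
So ω_n = √0.7135 = 0.845 rad/s and ζ = 1.110/(2·0.845) = 0.657.
Overshoot: exp(−π·0.657/√(1−0.657²)) = 0.0648, i.e. 6.48%.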